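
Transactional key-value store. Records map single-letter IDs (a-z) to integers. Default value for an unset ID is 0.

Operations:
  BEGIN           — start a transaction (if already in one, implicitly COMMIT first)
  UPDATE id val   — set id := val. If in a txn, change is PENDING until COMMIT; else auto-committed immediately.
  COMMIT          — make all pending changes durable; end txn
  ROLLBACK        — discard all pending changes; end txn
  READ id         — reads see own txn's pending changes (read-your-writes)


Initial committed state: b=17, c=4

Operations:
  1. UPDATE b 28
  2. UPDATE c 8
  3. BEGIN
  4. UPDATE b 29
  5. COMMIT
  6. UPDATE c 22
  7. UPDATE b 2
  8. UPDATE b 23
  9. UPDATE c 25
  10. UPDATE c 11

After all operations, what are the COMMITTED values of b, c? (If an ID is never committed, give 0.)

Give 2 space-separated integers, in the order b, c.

Initial committed: {b=17, c=4}
Op 1: UPDATE b=28 (auto-commit; committed b=28)
Op 2: UPDATE c=8 (auto-commit; committed c=8)
Op 3: BEGIN: in_txn=True, pending={}
Op 4: UPDATE b=29 (pending; pending now {b=29})
Op 5: COMMIT: merged ['b'] into committed; committed now {b=29, c=8}
Op 6: UPDATE c=22 (auto-commit; committed c=22)
Op 7: UPDATE b=2 (auto-commit; committed b=2)
Op 8: UPDATE b=23 (auto-commit; committed b=23)
Op 9: UPDATE c=25 (auto-commit; committed c=25)
Op 10: UPDATE c=11 (auto-commit; committed c=11)
Final committed: {b=23, c=11}

Answer: 23 11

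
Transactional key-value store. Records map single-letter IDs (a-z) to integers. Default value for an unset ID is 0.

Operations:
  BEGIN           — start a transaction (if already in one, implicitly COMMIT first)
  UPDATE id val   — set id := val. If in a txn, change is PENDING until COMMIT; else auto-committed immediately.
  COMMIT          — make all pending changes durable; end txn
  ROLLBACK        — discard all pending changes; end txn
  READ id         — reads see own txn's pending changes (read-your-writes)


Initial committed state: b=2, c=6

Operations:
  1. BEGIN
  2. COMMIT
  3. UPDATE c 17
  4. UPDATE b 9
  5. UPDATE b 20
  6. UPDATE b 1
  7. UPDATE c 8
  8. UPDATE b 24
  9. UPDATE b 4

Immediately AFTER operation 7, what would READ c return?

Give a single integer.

Answer: 8

Derivation:
Initial committed: {b=2, c=6}
Op 1: BEGIN: in_txn=True, pending={}
Op 2: COMMIT: merged [] into committed; committed now {b=2, c=6}
Op 3: UPDATE c=17 (auto-commit; committed c=17)
Op 4: UPDATE b=9 (auto-commit; committed b=9)
Op 5: UPDATE b=20 (auto-commit; committed b=20)
Op 6: UPDATE b=1 (auto-commit; committed b=1)
Op 7: UPDATE c=8 (auto-commit; committed c=8)
After op 7: visible(c) = 8 (pending={}, committed={b=1, c=8})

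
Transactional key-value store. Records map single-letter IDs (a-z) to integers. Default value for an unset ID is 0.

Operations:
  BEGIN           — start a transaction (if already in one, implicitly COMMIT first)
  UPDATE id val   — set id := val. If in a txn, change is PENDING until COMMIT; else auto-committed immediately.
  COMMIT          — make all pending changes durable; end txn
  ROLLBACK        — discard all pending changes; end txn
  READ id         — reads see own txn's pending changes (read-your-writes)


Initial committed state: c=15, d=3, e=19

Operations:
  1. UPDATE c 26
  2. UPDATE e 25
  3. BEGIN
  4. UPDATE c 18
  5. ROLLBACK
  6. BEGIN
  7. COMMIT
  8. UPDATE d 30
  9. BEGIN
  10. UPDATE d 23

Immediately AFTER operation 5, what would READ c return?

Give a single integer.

Initial committed: {c=15, d=3, e=19}
Op 1: UPDATE c=26 (auto-commit; committed c=26)
Op 2: UPDATE e=25 (auto-commit; committed e=25)
Op 3: BEGIN: in_txn=True, pending={}
Op 4: UPDATE c=18 (pending; pending now {c=18})
Op 5: ROLLBACK: discarded pending ['c']; in_txn=False
After op 5: visible(c) = 26 (pending={}, committed={c=26, d=3, e=25})

Answer: 26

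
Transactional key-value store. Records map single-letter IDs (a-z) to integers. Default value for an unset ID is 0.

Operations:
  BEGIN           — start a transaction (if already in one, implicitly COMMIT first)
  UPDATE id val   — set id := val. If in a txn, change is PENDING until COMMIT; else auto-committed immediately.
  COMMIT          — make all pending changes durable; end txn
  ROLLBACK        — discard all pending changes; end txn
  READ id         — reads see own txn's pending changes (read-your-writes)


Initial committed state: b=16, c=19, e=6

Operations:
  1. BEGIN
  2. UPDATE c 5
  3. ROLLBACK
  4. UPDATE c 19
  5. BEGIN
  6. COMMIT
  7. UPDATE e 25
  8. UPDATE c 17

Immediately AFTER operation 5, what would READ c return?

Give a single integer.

Answer: 19

Derivation:
Initial committed: {b=16, c=19, e=6}
Op 1: BEGIN: in_txn=True, pending={}
Op 2: UPDATE c=5 (pending; pending now {c=5})
Op 3: ROLLBACK: discarded pending ['c']; in_txn=False
Op 4: UPDATE c=19 (auto-commit; committed c=19)
Op 5: BEGIN: in_txn=True, pending={}
After op 5: visible(c) = 19 (pending={}, committed={b=16, c=19, e=6})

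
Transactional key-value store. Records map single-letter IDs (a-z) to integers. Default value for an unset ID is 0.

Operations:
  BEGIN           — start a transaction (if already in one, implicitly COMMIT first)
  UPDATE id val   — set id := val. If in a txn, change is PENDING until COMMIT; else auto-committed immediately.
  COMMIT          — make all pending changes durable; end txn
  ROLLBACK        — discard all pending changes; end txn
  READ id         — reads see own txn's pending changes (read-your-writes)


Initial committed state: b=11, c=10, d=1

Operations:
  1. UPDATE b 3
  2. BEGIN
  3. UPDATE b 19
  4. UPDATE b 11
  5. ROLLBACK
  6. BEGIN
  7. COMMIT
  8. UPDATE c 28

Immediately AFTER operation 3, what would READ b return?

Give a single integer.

Answer: 19

Derivation:
Initial committed: {b=11, c=10, d=1}
Op 1: UPDATE b=3 (auto-commit; committed b=3)
Op 2: BEGIN: in_txn=True, pending={}
Op 3: UPDATE b=19 (pending; pending now {b=19})
After op 3: visible(b) = 19 (pending={b=19}, committed={b=3, c=10, d=1})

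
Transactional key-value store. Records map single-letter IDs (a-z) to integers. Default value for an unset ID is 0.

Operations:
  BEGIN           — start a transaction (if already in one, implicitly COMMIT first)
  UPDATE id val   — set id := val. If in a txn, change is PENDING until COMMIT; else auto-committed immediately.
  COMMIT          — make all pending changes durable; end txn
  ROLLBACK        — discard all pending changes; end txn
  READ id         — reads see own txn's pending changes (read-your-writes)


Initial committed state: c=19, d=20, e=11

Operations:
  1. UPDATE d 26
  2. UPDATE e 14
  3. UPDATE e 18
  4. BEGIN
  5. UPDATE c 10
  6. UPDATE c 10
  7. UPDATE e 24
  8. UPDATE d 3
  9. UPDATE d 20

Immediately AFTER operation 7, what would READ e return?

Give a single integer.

Answer: 24

Derivation:
Initial committed: {c=19, d=20, e=11}
Op 1: UPDATE d=26 (auto-commit; committed d=26)
Op 2: UPDATE e=14 (auto-commit; committed e=14)
Op 3: UPDATE e=18 (auto-commit; committed e=18)
Op 4: BEGIN: in_txn=True, pending={}
Op 5: UPDATE c=10 (pending; pending now {c=10})
Op 6: UPDATE c=10 (pending; pending now {c=10})
Op 7: UPDATE e=24 (pending; pending now {c=10, e=24})
After op 7: visible(e) = 24 (pending={c=10, e=24}, committed={c=19, d=26, e=18})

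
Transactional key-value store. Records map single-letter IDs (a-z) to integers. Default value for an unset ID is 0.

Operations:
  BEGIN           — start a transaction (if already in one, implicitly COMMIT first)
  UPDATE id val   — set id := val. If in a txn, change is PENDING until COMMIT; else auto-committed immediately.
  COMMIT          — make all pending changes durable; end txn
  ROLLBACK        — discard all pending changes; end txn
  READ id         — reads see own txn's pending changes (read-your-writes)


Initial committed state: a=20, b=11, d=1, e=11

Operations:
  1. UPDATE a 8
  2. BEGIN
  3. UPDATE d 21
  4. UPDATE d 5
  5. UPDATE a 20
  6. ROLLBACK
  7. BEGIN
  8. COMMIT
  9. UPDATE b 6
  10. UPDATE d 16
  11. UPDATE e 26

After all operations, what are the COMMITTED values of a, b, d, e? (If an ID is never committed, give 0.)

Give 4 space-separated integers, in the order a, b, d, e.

Initial committed: {a=20, b=11, d=1, e=11}
Op 1: UPDATE a=8 (auto-commit; committed a=8)
Op 2: BEGIN: in_txn=True, pending={}
Op 3: UPDATE d=21 (pending; pending now {d=21})
Op 4: UPDATE d=5 (pending; pending now {d=5})
Op 5: UPDATE a=20 (pending; pending now {a=20, d=5})
Op 6: ROLLBACK: discarded pending ['a', 'd']; in_txn=False
Op 7: BEGIN: in_txn=True, pending={}
Op 8: COMMIT: merged [] into committed; committed now {a=8, b=11, d=1, e=11}
Op 9: UPDATE b=6 (auto-commit; committed b=6)
Op 10: UPDATE d=16 (auto-commit; committed d=16)
Op 11: UPDATE e=26 (auto-commit; committed e=26)
Final committed: {a=8, b=6, d=16, e=26}

Answer: 8 6 16 26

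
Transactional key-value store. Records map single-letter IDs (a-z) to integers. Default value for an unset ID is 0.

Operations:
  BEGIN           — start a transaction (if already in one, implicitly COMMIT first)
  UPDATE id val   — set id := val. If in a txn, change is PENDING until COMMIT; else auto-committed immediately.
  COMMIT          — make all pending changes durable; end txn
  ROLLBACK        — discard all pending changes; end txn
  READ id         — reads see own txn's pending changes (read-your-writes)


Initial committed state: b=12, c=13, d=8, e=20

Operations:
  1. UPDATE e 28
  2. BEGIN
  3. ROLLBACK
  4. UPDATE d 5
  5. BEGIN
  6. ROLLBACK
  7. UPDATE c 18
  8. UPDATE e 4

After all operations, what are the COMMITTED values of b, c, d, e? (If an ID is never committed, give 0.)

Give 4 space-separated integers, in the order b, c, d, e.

Initial committed: {b=12, c=13, d=8, e=20}
Op 1: UPDATE e=28 (auto-commit; committed e=28)
Op 2: BEGIN: in_txn=True, pending={}
Op 3: ROLLBACK: discarded pending []; in_txn=False
Op 4: UPDATE d=5 (auto-commit; committed d=5)
Op 5: BEGIN: in_txn=True, pending={}
Op 6: ROLLBACK: discarded pending []; in_txn=False
Op 7: UPDATE c=18 (auto-commit; committed c=18)
Op 8: UPDATE e=4 (auto-commit; committed e=4)
Final committed: {b=12, c=18, d=5, e=4}

Answer: 12 18 5 4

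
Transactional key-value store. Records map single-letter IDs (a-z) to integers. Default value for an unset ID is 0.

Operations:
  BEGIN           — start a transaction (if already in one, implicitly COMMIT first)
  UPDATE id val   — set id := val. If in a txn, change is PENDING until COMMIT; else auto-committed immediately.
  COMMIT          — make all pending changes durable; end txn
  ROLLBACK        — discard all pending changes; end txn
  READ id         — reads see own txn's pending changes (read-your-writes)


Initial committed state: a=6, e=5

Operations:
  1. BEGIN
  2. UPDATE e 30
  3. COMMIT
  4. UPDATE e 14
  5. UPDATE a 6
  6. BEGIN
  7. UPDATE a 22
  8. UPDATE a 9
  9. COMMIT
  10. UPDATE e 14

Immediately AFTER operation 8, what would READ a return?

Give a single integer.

Initial committed: {a=6, e=5}
Op 1: BEGIN: in_txn=True, pending={}
Op 2: UPDATE e=30 (pending; pending now {e=30})
Op 3: COMMIT: merged ['e'] into committed; committed now {a=6, e=30}
Op 4: UPDATE e=14 (auto-commit; committed e=14)
Op 5: UPDATE a=6 (auto-commit; committed a=6)
Op 6: BEGIN: in_txn=True, pending={}
Op 7: UPDATE a=22 (pending; pending now {a=22})
Op 8: UPDATE a=9 (pending; pending now {a=9})
After op 8: visible(a) = 9 (pending={a=9}, committed={a=6, e=14})

Answer: 9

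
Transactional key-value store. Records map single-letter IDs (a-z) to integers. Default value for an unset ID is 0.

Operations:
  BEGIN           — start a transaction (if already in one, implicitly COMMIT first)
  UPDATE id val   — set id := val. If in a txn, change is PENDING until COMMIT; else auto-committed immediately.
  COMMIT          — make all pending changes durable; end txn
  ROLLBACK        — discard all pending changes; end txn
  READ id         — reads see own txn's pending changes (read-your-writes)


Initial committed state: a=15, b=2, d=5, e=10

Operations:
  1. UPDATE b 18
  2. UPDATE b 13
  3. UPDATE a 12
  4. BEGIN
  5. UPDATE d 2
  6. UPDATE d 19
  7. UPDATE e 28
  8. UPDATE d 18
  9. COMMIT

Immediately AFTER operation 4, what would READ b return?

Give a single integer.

Initial committed: {a=15, b=2, d=5, e=10}
Op 1: UPDATE b=18 (auto-commit; committed b=18)
Op 2: UPDATE b=13 (auto-commit; committed b=13)
Op 3: UPDATE a=12 (auto-commit; committed a=12)
Op 4: BEGIN: in_txn=True, pending={}
After op 4: visible(b) = 13 (pending={}, committed={a=12, b=13, d=5, e=10})

Answer: 13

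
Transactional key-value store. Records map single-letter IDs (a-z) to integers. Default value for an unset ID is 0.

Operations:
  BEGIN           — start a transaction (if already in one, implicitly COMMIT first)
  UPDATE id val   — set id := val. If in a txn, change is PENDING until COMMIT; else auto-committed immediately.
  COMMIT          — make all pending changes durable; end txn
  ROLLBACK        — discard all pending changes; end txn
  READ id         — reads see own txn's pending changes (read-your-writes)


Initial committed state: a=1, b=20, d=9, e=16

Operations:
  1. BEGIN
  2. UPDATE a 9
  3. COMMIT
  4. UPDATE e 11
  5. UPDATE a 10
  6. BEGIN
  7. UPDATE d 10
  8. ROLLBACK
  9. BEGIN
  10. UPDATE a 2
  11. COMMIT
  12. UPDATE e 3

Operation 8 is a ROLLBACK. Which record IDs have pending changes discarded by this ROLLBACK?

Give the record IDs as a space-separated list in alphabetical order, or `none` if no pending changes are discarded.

Initial committed: {a=1, b=20, d=9, e=16}
Op 1: BEGIN: in_txn=True, pending={}
Op 2: UPDATE a=9 (pending; pending now {a=9})
Op 3: COMMIT: merged ['a'] into committed; committed now {a=9, b=20, d=9, e=16}
Op 4: UPDATE e=11 (auto-commit; committed e=11)
Op 5: UPDATE a=10 (auto-commit; committed a=10)
Op 6: BEGIN: in_txn=True, pending={}
Op 7: UPDATE d=10 (pending; pending now {d=10})
Op 8: ROLLBACK: discarded pending ['d']; in_txn=False
Op 9: BEGIN: in_txn=True, pending={}
Op 10: UPDATE a=2 (pending; pending now {a=2})
Op 11: COMMIT: merged ['a'] into committed; committed now {a=2, b=20, d=9, e=11}
Op 12: UPDATE e=3 (auto-commit; committed e=3)
ROLLBACK at op 8 discards: ['d']

Answer: d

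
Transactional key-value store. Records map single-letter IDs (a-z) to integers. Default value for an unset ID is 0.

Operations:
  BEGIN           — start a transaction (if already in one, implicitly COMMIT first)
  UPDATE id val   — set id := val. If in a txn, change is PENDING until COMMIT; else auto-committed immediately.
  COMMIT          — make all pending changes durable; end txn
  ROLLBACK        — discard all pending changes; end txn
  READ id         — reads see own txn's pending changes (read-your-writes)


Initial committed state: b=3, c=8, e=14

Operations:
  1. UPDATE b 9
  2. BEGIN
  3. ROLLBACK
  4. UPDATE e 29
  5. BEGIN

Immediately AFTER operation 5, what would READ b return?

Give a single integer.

Answer: 9

Derivation:
Initial committed: {b=3, c=8, e=14}
Op 1: UPDATE b=9 (auto-commit; committed b=9)
Op 2: BEGIN: in_txn=True, pending={}
Op 3: ROLLBACK: discarded pending []; in_txn=False
Op 4: UPDATE e=29 (auto-commit; committed e=29)
Op 5: BEGIN: in_txn=True, pending={}
After op 5: visible(b) = 9 (pending={}, committed={b=9, c=8, e=29})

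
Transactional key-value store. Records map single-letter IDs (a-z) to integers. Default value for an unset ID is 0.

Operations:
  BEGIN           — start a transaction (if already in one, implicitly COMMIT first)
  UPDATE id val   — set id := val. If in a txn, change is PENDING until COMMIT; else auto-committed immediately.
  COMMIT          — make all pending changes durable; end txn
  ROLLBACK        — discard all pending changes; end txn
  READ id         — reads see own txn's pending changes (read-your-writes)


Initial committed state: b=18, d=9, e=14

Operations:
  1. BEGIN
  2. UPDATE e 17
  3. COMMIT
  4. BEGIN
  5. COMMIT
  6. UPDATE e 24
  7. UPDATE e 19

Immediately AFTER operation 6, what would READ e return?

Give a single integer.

Initial committed: {b=18, d=9, e=14}
Op 1: BEGIN: in_txn=True, pending={}
Op 2: UPDATE e=17 (pending; pending now {e=17})
Op 3: COMMIT: merged ['e'] into committed; committed now {b=18, d=9, e=17}
Op 4: BEGIN: in_txn=True, pending={}
Op 5: COMMIT: merged [] into committed; committed now {b=18, d=9, e=17}
Op 6: UPDATE e=24 (auto-commit; committed e=24)
After op 6: visible(e) = 24 (pending={}, committed={b=18, d=9, e=24})

Answer: 24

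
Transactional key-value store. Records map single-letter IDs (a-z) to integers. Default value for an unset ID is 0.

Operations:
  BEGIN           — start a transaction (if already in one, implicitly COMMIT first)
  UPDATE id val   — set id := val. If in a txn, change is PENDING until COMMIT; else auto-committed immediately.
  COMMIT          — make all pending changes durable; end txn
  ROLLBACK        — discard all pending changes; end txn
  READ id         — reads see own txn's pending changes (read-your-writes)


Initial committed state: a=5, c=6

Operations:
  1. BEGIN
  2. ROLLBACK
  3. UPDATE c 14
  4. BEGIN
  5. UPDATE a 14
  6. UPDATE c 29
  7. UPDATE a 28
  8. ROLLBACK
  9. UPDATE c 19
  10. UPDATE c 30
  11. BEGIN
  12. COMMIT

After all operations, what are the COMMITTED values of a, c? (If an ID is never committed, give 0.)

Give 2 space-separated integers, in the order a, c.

Initial committed: {a=5, c=6}
Op 1: BEGIN: in_txn=True, pending={}
Op 2: ROLLBACK: discarded pending []; in_txn=False
Op 3: UPDATE c=14 (auto-commit; committed c=14)
Op 4: BEGIN: in_txn=True, pending={}
Op 5: UPDATE a=14 (pending; pending now {a=14})
Op 6: UPDATE c=29 (pending; pending now {a=14, c=29})
Op 7: UPDATE a=28 (pending; pending now {a=28, c=29})
Op 8: ROLLBACK: discarded pending ['a', 'c']; in_txn=False
Op 9: UPDATE c=19 (auto-commit; committed c=19)
Op 10: UPDATE c=30 (auto-commit; committed c=30)
Op 11: BEGIN: in_txn=True, pending={}
Op 12: COMMIT: merged [] into committed; committed now {a=5, c=30}
Final committed: {a=5, c=30}

Answer: 5 30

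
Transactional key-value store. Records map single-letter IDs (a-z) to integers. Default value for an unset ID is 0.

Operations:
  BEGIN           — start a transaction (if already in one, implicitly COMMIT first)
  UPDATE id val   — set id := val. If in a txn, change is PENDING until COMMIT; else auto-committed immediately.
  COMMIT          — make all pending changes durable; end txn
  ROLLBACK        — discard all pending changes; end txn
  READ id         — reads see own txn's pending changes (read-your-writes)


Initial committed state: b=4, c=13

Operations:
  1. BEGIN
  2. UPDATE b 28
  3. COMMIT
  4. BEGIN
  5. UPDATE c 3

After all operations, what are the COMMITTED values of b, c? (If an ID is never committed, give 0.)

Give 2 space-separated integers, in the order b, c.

Answer: 28 13

Derivation:
Initial committed: {b=4, c=13}
Op 1: BEGIN: in_txn=True, pending={}
Op 2: UPDATE b=28 (pending; pending now {b=28})
Op 3: COMMIT: merged ['b'] into committed; committed now {b=28, c=13}
Op 4: BEGIN: in_txn=True, pending={}
Op 5: UPDATE c=3 (pending; pending now {c=3})
Final committed: {b=28, c=13}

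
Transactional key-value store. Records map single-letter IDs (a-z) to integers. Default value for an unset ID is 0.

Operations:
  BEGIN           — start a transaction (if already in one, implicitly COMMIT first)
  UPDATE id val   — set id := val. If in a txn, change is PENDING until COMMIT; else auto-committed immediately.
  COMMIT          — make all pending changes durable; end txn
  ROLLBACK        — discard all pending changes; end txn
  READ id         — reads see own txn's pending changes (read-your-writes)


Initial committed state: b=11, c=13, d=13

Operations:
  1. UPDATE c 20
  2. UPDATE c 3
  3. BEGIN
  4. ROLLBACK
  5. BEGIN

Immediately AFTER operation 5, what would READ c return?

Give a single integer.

Initial committed: {b=11, c=13, d=13}
Op 1: UPDATE c=20 (auto-commit; committed c=20)
Op 2: UPDATE c=3 (auto-commit; committed c=3)
Op 3: BEGIN: in_txn=True, pending={}
Op 4: ROLLBACK: discarded pending []; in_txn=False
Op 5: BEGIN: in_txn=True, pending={}
After op 5: visible(c) = 3 (pending={}, committed={b=11, c=3, d=13})

Answer: 3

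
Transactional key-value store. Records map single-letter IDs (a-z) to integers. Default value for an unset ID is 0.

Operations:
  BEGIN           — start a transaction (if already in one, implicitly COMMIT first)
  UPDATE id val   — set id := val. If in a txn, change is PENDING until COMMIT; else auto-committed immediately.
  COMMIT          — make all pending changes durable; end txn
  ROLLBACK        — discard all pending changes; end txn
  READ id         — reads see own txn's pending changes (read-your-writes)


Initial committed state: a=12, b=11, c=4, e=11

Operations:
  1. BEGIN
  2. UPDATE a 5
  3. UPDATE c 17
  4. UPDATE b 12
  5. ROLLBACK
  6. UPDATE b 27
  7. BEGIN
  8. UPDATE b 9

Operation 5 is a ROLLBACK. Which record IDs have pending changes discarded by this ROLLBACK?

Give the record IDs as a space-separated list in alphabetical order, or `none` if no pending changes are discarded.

Answer: a b c

Derivation:
Initial committed: {a=12, b=11, c=4, e=11}
Op 1: BEGIN: in_txn=True, pending={}
Op 2: UPDATE a=5 (pending; pending now {a=5})
Op 3: UPDATE c=17 (pending; pending now {a=5, c=17})
Op 4: UPDATE b=12 (pending; pending now {a=5, b=12, c=17})
Op 5: ROLLBACK: discarded pending ['a', 'b', 'c']; in_txn=False
Op 6: UPDATE b=27 (auto-commit; committed b=27)
Op 7: BEGIN: in_txn=True, pending={}
Op 8: UPDATE b=9 (pending; pending now {b=9})
ROLLBACK at op 5 discards: ['a', 'b', 'c']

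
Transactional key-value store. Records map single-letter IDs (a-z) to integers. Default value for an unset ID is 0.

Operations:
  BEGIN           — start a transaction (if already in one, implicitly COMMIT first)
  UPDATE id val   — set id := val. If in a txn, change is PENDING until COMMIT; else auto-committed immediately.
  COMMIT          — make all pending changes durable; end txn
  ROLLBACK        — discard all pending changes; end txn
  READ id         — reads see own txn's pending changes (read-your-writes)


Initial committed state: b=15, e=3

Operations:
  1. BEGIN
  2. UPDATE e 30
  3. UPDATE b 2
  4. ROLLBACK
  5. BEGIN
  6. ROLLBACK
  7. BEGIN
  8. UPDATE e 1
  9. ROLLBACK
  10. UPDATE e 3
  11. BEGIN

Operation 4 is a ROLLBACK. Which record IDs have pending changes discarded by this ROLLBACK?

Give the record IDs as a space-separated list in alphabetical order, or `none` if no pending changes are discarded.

Answer: b e

Derivation:
Initial committed: {b=15, e=3}
Op 1: BEGIN: in_txn=True, pending={}
Op 2: UPDATE e=30 (pending; pending now {e=30})
Op 3: UPDATE b=2 (pending; pending now {b=2, e=30})
Op 4: ROLLBACK: discarded pending ['b', 'e']; in_txn=False
Op 5: BEGIN: in_txn=True, pending={}
Op 6: ROLLBACK: discarded pending []; in_txn=False
Op 7: BEGIN: in_txn=True, pending={}
Op 8: UPDATE e=1 (pending; pending now {e=1})
Op 9: ROLLBACK: discarded pending ['e']; in_txn=False
Op 10: UPDATE e=3 (auto-commit; committed e=3)
Op 11: BEGIN: in_txn=True, pending={}
ROLLBACK at op 4 discards: ['b', 'e']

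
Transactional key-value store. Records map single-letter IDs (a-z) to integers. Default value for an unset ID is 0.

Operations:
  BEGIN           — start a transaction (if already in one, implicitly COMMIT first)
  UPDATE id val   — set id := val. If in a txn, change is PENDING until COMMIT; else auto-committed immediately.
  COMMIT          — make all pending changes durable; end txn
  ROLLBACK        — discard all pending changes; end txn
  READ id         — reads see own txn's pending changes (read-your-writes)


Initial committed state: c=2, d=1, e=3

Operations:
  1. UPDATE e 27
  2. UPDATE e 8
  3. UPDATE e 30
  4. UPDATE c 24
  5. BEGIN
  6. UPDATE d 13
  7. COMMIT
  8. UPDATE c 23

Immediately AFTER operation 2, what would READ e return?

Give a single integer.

Initial committed: {c=2, d=1, e=3}
Op 1: UPDATE e=27 (auto-commit; committed e=27)
Op 2: UPDATE e=8 (auto-commit; committed e=8)
After op 2: visible(e) = 8 (pending={}, committed={c=2, d=1, e=8})

Answer: 8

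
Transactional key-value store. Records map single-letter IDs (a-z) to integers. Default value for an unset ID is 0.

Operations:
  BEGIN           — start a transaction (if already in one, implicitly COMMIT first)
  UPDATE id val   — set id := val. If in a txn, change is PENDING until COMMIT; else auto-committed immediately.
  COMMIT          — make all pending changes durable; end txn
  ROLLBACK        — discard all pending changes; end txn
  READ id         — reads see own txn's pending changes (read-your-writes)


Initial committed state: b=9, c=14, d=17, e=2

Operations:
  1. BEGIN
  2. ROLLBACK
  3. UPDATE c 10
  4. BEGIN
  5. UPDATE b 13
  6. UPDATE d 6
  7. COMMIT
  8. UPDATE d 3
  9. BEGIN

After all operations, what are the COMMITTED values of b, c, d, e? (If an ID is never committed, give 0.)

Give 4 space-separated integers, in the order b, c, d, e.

Answer: 13 10 3 2

Derivation:
Initial committed: {b=9, c=14, d=17, e=2}
Op 1: BEGIN: in_txn=True, pending={}
Op 2: ROLLBACK: discarded pending []; in_txn=False
Op 3: UPDATE c=10 (auto-commit; committed c=10)
Op 4: BEGIN: in_txn=True, pending={}
Op 5: UPDATE b=13 (pending; pending now {b=13})
Op 6: UPDATE d=6 (pending; pending now {b=13, d=6})
Op 7: COMMIT: merged ['b', 'd'] into committed; committed now {b=13, c=10, d=6, e=2}
Op 8: UPDATE d=3 (auto-commit; committed d=3)
Op 9: BEGIN: in_txn=True, pending={}
Final committed: {b=13, c=10, d=3, e=2}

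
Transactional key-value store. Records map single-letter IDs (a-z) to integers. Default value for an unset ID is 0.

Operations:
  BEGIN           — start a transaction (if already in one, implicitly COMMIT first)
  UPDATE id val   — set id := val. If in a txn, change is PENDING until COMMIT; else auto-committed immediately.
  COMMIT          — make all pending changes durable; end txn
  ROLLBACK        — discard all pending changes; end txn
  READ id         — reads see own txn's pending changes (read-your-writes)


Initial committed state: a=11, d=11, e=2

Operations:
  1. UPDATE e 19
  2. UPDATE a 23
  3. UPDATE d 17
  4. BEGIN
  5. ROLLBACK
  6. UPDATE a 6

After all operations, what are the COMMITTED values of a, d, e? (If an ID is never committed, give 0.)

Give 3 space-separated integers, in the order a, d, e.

Initial committed: {a=11, d=11, e=2}
Op 1: UPDATE e=19 (auto-commit; committed e=19)
Op 2: UPDATE a=23 (auto-commit; committed a=23)
Op 3: UPDATE d=17 (auto-commit; committed d=17)
Op 4: BEGIN: in_txn=True, pending={}
Op 5: ROLLBACK: discarded pending []; in_txn=False
Op 6: UPDATE a=6 (auto-commit; committed a=6)
Final committed: {a=6, d=17, e=19}

Answer: 6 17 19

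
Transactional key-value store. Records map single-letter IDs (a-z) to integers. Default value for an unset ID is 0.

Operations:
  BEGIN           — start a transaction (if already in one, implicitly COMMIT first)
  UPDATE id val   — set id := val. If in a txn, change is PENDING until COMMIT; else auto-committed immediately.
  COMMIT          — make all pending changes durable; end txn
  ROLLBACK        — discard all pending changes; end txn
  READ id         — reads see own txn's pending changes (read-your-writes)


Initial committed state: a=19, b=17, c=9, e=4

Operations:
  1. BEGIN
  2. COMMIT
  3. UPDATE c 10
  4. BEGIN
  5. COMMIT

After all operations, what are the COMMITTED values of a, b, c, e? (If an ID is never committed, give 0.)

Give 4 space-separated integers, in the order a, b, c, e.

Answer: 19 17 10 4

Derivation:
Initial committed: {a=19, b=17, c=9, e=4}
Op 1: BEGIN: in_txn=True, pending={}
Op 2: COMMIT: merged [] into committed; committed now {a=19, b=17, c=9, e=4}
Op 3: UPDATE c=10 (auto-commit; committed c=10)
Op 4: BEGIN: in_txn=True, pending={}
Op 5: COMMIT: merged [] into committed; committed now {a=19, b=17, c=10, e=4}
Final committed: {a=19, b=17, c=10, e=4}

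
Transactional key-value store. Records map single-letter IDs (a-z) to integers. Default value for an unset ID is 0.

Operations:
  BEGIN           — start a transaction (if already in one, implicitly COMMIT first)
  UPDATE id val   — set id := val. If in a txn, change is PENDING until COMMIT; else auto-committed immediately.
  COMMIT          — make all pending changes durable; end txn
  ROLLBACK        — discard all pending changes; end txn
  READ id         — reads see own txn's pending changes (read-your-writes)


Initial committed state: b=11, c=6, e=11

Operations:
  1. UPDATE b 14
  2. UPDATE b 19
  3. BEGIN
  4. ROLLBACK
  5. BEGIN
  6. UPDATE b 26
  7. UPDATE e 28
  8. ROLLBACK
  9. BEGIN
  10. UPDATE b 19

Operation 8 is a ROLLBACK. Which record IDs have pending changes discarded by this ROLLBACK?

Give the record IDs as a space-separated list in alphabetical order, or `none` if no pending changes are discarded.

Answer: b e

Derivation:
Initial committed: {b=11, c=6, e=11}
Op 1: UPDATE b=14 (auto-commit; committed b=14)
Op 2: UPDATE b=19 (auto-commit; committed b=19)
Op 3: BEGIN: in_txn=True, pending={}
Op 4: ROLLBACK: discarded pending []; in_txn=False
Op 5: BEGIN: in_txn=True, pending={}
Op 6: UPDATE b=26 (pending; pending now {b=26})
Op 7: UPDATE e=28 (pending; pending now {b=26, e=28})
Op 8: ROLLBACK: discarded pending ['b', 'e']; in_txn=False
Op 9: BEGIN: in_txn=True, pending={}
Op 10: UPDATE b=19 (pending; pending now {b=19})
ROLLBACK at op 8 discards: ['b', 'e']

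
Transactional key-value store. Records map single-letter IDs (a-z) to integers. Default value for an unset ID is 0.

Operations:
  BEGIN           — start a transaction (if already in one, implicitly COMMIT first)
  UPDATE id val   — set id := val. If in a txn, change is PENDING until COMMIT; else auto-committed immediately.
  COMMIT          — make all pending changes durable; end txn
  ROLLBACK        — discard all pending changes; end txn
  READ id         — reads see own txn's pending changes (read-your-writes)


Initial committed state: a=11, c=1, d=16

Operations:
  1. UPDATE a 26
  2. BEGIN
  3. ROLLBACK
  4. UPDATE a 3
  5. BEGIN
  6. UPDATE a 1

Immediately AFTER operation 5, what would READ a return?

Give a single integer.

Initial committed: {a=11, c=1, d=16}
Op 1: UPDATE a=26 (auto-commit; committed a=26)
Op 2: BEGIN: in_txn=True, pending={}
Op 3: ROLLBACK: discarded pending []; in_txn=False
Op 4: UPDATE a=3 (auto-commit; committed a=3)
Op 5: BEGIN: in_txn=True, pending={}
After op 5: visible(a) = 3 (pending={}, committed={a=3, c=1, d=16})

Answer: 3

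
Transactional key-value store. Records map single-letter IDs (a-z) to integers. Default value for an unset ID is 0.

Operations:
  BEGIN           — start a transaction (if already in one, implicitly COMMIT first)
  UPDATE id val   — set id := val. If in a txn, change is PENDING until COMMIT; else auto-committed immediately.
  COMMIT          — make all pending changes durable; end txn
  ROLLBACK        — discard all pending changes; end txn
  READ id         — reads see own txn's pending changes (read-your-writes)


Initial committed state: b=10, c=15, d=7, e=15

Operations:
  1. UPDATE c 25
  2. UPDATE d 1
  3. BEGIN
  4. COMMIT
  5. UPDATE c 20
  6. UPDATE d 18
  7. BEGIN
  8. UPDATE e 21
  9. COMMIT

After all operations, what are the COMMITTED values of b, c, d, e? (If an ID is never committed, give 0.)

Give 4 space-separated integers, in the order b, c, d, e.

Answer: 10 20 18 21

Derivation:
Initial committed: {b=10, c=15, d=7, e=15}
Op 1: UPDATE c=25 (auto-commit; committed c=25)
Op 2: UPDATE d=1 (auto-commit; committed d=1)
Op 3: BEGIN: in_txn=True, pending={}
Op 4: COMMIT: merged [] into committed; committed now {b=10, c=25, d=1, e=15}
Op 5: UPDATE c=20 (auto-commit; committed c=20)
Op 6: UPDATE d=18 (auto-commit; committed d=18)
Op 7: BEGIN: in_txn=True, pending={}
Op 8: UPDATE e=21 (pending; pending now {e=21})
Op 9: COMMIT: merged ['e'] into committed; committed now {b=10, c=20, d=18, e=21}
Final committed: {b=10, c=20, d=18, e=21}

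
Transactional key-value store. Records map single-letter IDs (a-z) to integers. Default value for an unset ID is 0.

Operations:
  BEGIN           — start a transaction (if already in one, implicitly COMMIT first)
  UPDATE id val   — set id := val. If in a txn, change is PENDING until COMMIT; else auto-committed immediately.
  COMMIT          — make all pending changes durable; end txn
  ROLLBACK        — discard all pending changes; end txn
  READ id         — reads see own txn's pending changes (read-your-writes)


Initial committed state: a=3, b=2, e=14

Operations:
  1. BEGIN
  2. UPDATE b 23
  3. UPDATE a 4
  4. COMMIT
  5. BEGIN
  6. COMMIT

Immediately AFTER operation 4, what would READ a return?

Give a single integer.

Answer: 4

Derivation:
Initial committed: {a=3, b=2, e=14}
Op 1: BEGIN: in_txn=True, pending={}
Op 2: UPDATE b=23 (pending; pending now {b=23})
Op 3: UPDATE a=4 (pending; pending now {a=4, b=23})
Op 4: COMMIT: merged ['a', 'b'] into committed; committed now {a=4, b=23, e=14}
After op 4: visible(a) = 4 (pending={}, committed={a=4, b=23, e=14})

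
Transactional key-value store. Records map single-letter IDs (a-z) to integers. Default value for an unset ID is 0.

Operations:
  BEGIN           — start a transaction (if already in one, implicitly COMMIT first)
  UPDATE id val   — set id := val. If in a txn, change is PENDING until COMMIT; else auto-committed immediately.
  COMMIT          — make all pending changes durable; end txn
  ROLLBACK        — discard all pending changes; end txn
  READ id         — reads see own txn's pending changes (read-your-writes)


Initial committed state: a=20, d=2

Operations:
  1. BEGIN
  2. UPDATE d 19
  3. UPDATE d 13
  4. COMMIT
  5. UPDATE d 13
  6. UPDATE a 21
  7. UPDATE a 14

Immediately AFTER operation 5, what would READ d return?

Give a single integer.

Answer: 13

Derivation:
Initial committed: {a=20, d=2}
Op 1: BEGIN: in_txn=True, pending={}
Op 2: UPDATE d=19 (pending; pending now {d=19})
Op 3: UPDATE d=13 (pending; pending now {d=13})
Op 4: COMMIT: merged ['d'] into committed; committed now {a=20, d=13}
Op 5: UPDATE d=13 (auto-commit; committed d=13)
After op 5: visible(d) = 13 (pending={}, committed={a=20, d=13})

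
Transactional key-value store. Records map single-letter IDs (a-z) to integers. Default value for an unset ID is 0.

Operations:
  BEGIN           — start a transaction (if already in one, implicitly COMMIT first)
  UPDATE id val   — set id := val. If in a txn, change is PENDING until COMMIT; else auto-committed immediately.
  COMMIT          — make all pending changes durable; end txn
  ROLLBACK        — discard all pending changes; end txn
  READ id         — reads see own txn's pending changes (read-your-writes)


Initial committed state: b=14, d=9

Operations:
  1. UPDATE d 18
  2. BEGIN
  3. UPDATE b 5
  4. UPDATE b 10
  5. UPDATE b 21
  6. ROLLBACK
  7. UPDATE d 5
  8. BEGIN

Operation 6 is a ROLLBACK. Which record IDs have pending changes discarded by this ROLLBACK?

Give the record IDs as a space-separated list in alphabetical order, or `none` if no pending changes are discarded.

Answer: b

Derivation:
Initial committed: {b=14, d=9}
Op 1: UPDATE d=18 (auto-commit; committed d=18)
Op 2: BEGIN: in_txn=True, pending={}
Op 3: UPDATE b=5 (pending; pending now {b=5})
Op 4: UPDATE b=10 (pending; pending now {b=10})
Op 5: UPDATE b=21 (pending; pending now {b=21})
Op 6: ROLLBACK: discarded pending ['b']; in_txn=False
Op 7: UPDATE d=5 (auto-commit; committed d=5)
Op 8: BEGIN: in_txn=True, pending={}
ROLLBACK at op 6 discards: ['b']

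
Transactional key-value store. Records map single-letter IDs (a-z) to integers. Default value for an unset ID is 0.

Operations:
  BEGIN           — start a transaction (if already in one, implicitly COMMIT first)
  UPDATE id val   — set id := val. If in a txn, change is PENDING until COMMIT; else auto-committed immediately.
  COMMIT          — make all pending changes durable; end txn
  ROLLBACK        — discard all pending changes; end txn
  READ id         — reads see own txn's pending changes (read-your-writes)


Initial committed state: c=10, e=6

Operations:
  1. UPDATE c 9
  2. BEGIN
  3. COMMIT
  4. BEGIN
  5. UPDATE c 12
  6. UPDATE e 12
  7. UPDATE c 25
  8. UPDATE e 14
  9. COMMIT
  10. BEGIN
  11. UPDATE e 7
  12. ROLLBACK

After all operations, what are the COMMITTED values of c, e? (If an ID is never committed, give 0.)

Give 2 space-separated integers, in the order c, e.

Initial committed: {c=10, e=6}
Op 1: UPDATE c=9 (auto-commit; committed c=9)
Op 2: BEGIN: in_txn=True, pending={}
Op 3: COMMIT: merged [] into committed; committed now {c=9, e=6}
Op 4: BEGIN: in_txn=True, pending={}
Op 5: UPDATE c=12 (pending; pending now {c=12})
Op 6: UPDATE e=12 (pending; pending now {c=12, e=12})
Op 7: UPDATE c=25 (pending; pending now {c=25, e=12})
Op 8: UPDATE e=14 (pending; pending now {c=25, e=14})
Op 9: COMMIT: merged ['c', 'e'] into committed; committed now {c=25, e=14}
Op 10: BEGIN: in_txn=True, pending={}
Op 11: UPDATE e=7 (pending; pending now {e=7})
Op 12: ROLLBACK: discarded pending ['e']; in_txn=False
Final committed: {c=25, e=14}

Answer: 25 14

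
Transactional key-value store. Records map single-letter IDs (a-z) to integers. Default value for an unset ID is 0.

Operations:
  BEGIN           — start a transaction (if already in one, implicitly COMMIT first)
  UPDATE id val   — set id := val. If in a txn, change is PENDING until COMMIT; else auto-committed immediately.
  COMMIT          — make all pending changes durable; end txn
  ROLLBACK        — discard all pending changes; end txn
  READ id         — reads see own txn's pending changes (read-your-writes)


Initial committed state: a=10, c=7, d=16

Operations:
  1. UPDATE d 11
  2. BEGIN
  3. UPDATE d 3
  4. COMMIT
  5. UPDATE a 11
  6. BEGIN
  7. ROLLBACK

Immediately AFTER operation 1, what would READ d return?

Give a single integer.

Answer: 11

Derivation:
Initial committed: {a=10, c=7, d=16}
Op 1: UPDATE d=11 (auto-commit; committed d=11)
After op 1: visible(d) = 11 (pending={}, committed={a=10, c=7, d=11})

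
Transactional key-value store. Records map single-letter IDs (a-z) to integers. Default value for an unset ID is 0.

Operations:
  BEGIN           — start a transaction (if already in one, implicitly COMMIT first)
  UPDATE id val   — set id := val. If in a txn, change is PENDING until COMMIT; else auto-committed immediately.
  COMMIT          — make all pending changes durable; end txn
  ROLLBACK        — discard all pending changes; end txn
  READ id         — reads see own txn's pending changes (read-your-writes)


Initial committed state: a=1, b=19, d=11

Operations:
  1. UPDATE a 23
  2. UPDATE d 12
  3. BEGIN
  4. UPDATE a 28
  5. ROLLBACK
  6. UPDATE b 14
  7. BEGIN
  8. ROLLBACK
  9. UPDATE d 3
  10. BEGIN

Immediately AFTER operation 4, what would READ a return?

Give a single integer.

Initial committed: {a=1, b=19, d=11}
Op 1: UPDATE a=23 (auto-commit; committed a=23)
Op 2: UPDATE d=12 (auto-commit; committed d=12)
Op 3: BEGIN: in_txn=True, pending={}
Op 4: UPDATE a=28 (pending; pending now {a=28})
After op 4: visible(a) = 28 (pending={a=28}, committed={a=23, b=19, d=12})

Answer: 28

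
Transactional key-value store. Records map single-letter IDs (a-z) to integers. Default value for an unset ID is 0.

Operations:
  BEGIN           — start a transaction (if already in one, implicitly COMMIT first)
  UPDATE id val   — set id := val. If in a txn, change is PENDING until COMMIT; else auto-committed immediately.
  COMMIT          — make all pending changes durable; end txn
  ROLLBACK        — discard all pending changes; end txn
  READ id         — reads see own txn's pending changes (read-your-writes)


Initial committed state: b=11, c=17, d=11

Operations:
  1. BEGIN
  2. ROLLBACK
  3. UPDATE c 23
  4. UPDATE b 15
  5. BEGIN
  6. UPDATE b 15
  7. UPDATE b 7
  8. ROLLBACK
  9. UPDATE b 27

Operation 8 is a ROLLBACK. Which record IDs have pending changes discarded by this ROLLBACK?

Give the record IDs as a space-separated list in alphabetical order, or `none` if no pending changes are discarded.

Answer: b

Derivation:
Initial committed: {b=11, c=17, d=11}
Op 1: BEGIN: in_txn=True, pending={}
Op 2: ROLLBACK: discarded pending []; in_txn=False
Op 3: UPDATE c=23 (auto-commit; committed c=23)
Op 4: UPDATE b=15 (auto-commit; committed b=15)
Op 5: BEGIN: in_txn=True, pending={}
Op 6: UPDATE b=15 (pending; pending now {b=15})
Op 7: UPDATE b=7 (pending; pending now {b=7})
Op 8: ROLLBACK: discarded pending ['b']; in_txn=False
Op 9: UPDATE b=27 (auto-commit; committed b=27)
ROLLBACK at op 8 discards: ['b']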